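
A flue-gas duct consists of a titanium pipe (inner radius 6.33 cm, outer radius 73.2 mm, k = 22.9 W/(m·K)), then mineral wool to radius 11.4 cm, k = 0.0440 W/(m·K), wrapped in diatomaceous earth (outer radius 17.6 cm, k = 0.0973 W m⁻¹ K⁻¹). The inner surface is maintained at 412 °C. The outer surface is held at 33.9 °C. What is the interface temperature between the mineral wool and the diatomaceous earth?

T = 150 °C

Resistance network (inner→outer):
  R'_titanium = ln(0.0732/0.0633)/(2πk) = 0.1453/(2π·22.9) = 0.001010 m·K/W
  R'_mineral wool = ln(0.114/0.0732)/(2πk) = 0.4430/(2π·0.0440) = 1.602 m·K/W
  R'_diatomaceous earth = ln(0.176/0.114)/(2πk) = 0.4343/(2π·0.0973) = 0.7104 m·K/W
ΣR = 0.001010 + 1.602 + 0.7104 = 2.313 m·K/W
Q' = ΔT/ΣR = (412 °C − 33.9 °C)/2.313 = 163.5 W/m
From the inner boundary to the mineral wool/diatomaceous earth interface, ΣR_partial = 1.603 m·K/W.
T_interface = T_in − Q'·ΣR_partial = 412 °C − (163.5)(1.603) = 150 °C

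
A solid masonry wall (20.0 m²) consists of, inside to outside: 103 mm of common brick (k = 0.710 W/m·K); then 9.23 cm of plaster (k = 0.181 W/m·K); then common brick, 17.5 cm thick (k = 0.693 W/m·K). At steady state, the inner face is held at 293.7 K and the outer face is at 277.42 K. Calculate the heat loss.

Treat each layer as a resistance in series:
  R_common brick = L/(kA) = 0.103/(0.710·20.0) = 0.007254 K/W
  R_plaster = L/(kA) = 0.0923/(0.181·20.0) = 0.02550 K/W
  R_common brick = L/(kA) = 0.175/(0.693·20.0) = 0.01263 K/W
ΣR = 0.007254 + 0.02550 + 0.01263 = 0.04538 K/W
Q = ΔT/ΣR = (293.7 K − 277.42 K)/0.04538 = 359 W

Q = 359 W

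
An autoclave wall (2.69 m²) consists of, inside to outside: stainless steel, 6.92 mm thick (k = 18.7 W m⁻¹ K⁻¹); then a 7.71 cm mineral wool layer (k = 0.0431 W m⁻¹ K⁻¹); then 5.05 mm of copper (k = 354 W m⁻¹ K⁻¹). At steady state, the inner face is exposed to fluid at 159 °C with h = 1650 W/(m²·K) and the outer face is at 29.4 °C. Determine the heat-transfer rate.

Q = 195 W

Treat each layer as a resistance in series:
  R_conv,in = 1/(hA) = 1/(1650·2.69) = 2.253×10^-4 K/W
  R_stainless steel = L/(kA) = 0.00692/(18.7·2.69) = 1.376×10^-4 K/W
  R_mineral wool = L/(kA) = 0.0771/(0.0431·2.69) = 0.6650 K/W
  R_copper = L/(kA) = 0.00505/(354·2.69) = 5.303×10^-6 K/W
ΣR = 2.253×10^-4 + 1.376×10^-4 + 0.6650 + 5.303×10^-6 = 0.6654 K/W
Q = ΔT/ΣR = (159 °C − 29.4 °C)/0.6654 = 195 W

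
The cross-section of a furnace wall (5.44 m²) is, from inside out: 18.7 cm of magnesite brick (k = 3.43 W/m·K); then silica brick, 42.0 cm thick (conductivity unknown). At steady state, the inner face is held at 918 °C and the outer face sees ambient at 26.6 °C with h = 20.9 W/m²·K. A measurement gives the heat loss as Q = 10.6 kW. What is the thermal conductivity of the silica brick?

ΣR = ΔT/Q = |918 − 26.6|/10600 = 0.08409 K/W
Known resistances:
  R_magnesite brick = L/(kA) = 0.187/(3.43·5.44) = 0.01002 K/W
  R_conv,out = 1/(hA) = 1/(20.9·5.44) = 0.008795 K/W
R_silica brick = ΣR − ΣR_known = 0.08409 − 0.01881 = 0.06528 K/W
L/(kA) = 0.06528 ⇒ k = 0.420/(0.06528·5.44) = 1.18 W/m·K

k = 1.18 W/m·K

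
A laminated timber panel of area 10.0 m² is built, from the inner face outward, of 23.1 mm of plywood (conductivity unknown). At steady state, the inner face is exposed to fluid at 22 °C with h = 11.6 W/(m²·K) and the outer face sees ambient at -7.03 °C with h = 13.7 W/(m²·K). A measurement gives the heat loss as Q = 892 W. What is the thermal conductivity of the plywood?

k = 0.139 W/m·K

ΣR = ΔT/Q = |22 − -7.03|/892 = 0.03254 K/W
Known resistances:
  R_conv,in = 1/(hA) = 1/(11.6·10.0) = 0.008621 K/W
  R_conv,out = 1/(hA) = 1/(13.7·10.0) = 0.007299 K/W
R_plywood = ΣR − ΣR_known = 0.03254 − 0.01592 = 0.01662 K/W
L/(kA) = 0.01662 ⇒ k = 0.0231/(0.01662·10.0) = 0.139 W/m·K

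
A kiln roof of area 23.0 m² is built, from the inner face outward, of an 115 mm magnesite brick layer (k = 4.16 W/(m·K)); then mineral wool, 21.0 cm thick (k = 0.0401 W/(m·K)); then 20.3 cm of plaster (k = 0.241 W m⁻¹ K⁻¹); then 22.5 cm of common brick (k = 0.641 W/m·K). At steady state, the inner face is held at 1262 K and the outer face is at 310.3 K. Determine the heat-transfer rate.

Treat each layer as a resistance in series:
  R_magnesite brick = L/(kA) = 0.115/(4.16·23.0) = 0.001202 K/W
  R_mineral wool = L/(kA) = 0.210/(0.0401·23.0) = 0.2277 K/W
  R_plaster = L/(kA) = 0.203/(0.241·23.0) = 0.03662 K/W
  R_common brick = L/(kA) = 0.225/(0.641·23.0) = 0.01526 K/W
ΣR = 0.001202 + 0.2277 + 0.03662 + 0.01526 = 0.2808 K/W
Q = ΔT/ΣR = (1262 K − 310.3 K)/0.2808 = 3390 W

Q = 3390 W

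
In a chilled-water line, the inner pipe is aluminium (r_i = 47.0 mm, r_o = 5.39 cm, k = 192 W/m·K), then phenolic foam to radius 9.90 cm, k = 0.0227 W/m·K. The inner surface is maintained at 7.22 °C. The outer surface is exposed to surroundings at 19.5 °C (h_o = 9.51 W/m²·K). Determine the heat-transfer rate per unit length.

Q' = 2.77 W/m

Series thermal resistances, inner to outer:
  R'_aluminium = ln(0.0539/0.0470)/(2πk) = 0.1370/(2π·192) = 1.135×10^-4 m·K/W
  R'_phenolic foam = ln(0.0990/0.0539)/(2πk) = 0.6080/(2π·0.0227) = 4.263 m·K/W
  R'_conv,out = 1/(2πr h) = 1/(2π·0.0990·9.51) = 0.1690 m·K/W
ΣR = 1.135×10^-4 + 4.263 + 0.1690 = 4.432 m·K/W
Q' = ΔT/ΣR = (7.22 °C − 19.5 °C)/4.432 = -2.77 W/m
(Negative Q' ⇒ heat flows inward; heat gain = 2.77 W/m.)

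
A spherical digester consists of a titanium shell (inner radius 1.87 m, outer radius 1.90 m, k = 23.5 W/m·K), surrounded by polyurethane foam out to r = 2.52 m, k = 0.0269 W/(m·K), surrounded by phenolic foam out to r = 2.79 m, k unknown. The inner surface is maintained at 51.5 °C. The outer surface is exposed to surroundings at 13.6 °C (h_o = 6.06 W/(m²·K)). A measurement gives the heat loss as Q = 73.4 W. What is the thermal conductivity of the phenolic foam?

k = 0.0232 W/m·K

ΣR = ΔT/Q = |51.5 − 13.6|/73.4 = 0.5163 K/W
Known resistances:
  R_titanium = (1/1.87 − 1/1.90)/(4πk) = 0.008444/(4π·23.5) = 2.859×10^-5 K/W
  R_polyurethane foam = (1/1.90 − 1/2.52)/(4πk) = 0.1295/(4π·0.0269) = 0.3831 K/W
  R_conv,out = 1/(4πr²h) = 1/(4π·2.79²·6.06) = 0.001687 K/W
R_phenolic foam = ΣR − ΣR_known = 0.5163 − 0.3848 = 0.1315 K/W
(1/r₁−1/r₂)/(4πk) = 0.1315 ⇒ k = 0.03840/(4π·0.1315) = 0.0232 W/m·K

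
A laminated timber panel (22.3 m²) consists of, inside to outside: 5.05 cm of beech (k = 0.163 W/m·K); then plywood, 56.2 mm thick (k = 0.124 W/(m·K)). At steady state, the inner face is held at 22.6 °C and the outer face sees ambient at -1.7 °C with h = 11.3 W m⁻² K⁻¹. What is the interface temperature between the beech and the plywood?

Resistance network (inner→outer):
  R_beech = L/(kA) = 0.0505/(0.163·22.3) = 0.01389 K/W
  R_plywood = L/(kA) = 0.0562/(0.124·22.3) = 0.02032 K/W
  R_conv,out = 1/(hA) = 1/(11.3·22.3) = 0.003968 K/W
ΣR = 0.01389 + 0.02032 + 0.003968 = 0.03818 K/W
Q = ΔT/ΣR = (22.6 °C − -1.7 °C)/0.03818 = 636.5 W
From the inner boundary to the beech/plywood interface, ΣR_partial = 0.01389 K/W.
T_interface = T_in − Q·ΣR_partial = 22.6 °C − (636.5)(0.01389) = 13.8 °C

T = 13.8 °C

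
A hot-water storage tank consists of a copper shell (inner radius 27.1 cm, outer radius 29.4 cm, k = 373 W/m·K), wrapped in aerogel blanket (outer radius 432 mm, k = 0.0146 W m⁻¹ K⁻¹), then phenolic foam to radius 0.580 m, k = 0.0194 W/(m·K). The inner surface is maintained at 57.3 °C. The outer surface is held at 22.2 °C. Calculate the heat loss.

Q = 4.21 W

Treat each layer as a resistance in series:
  R_copper = (1/0.271 − 1/0.294)/(4πk) = 0.2887/(4π·373) = 6.159×10^-5 K/W
  R_aerogel blanket = (1/0.294 − 1/0.432)/(4πk) = 1.087/(4π·0.0146) = 5.922 K/W
  R_phenolic foam = (1/0.432 − 1/0.580)/(4πk) = 0.5907/(4π·0.0194) = 2.423 K/W
ΣR = 6.159×10^-5 + 5.922 + 2.423 = 8.345 K/W
Q = ΔT/ΣR = (57.3 °C − 22.2 °C)/8.345 = 4.21 W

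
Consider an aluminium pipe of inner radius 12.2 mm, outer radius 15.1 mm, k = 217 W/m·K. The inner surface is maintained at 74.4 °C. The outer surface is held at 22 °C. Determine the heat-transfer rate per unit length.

Q' = 2πk·ΔT/ln(r₂/r₁) = 2π × 217 × 52.4 / ln(0.0151/0.0122) = 3.35×10^5 W/m

Q' = 3.35×10^5 W/m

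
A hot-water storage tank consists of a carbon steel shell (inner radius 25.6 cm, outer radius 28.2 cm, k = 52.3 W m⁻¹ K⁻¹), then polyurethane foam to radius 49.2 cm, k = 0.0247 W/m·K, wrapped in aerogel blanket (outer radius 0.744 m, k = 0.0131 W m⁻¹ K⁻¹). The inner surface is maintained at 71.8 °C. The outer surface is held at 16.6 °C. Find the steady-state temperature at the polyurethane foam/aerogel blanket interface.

T = 42.1 °C

Treat each layer as a resistance in series:
  R_carbon steel = (1/0.256 − 1/0.282)/(4πk) = 0.3602/(4π·52.3) = 5.480×10^-4 K/W
  R_polyurethane foam = (1/0.282 − 1/0.492)/(4πk) = 1.514/(4π·0.0247) = 4.876 K/W
  R_aerogel blanket = (1/0.492 − 1/0.744)/(4πk) = 0.6884/(4π·0.0131) = 4.182 K/W
ΣR = 5.480×10^-4 + 4.876 + 4.182 = 9.059 K/W
Q = ΔT/ΣR = (71.8 °C − 16.6 °C)/9.059 = 6.093 W
From the inner boundary to the polyurethane foam/aerogel blanket interface, ΣR_partial = 4.877 K/W.
T_interface = T_in − Q·ΣR_partial = 71.8 °C − (6.093)(4.877) = 42.1 °C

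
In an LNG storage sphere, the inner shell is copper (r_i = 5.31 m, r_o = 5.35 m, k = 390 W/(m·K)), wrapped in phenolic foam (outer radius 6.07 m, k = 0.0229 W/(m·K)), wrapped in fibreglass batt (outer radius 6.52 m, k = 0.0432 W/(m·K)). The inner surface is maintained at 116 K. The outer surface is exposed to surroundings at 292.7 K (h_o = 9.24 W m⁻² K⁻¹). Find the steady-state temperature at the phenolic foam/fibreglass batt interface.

T = 254.6 K

Series thermal resistances, inner to outer:
  R_copper = (1/5.31 − 1/5.35)/(4πk) = 0.001408/(4π·390) = 2.873×10^-7 K/W
  R_phenolic foam = (1/5.35 − 1/6.07)/(4πk) = 0.02217/(4π·0.0229) = 0.07705 K/W
  R_fibreglass batt = (1/6.07 − 1/6.52)/(4πk) = 0.01137/(4π·0.0432) = 0.02095 K/W
  R_conv,out = 1/(4πr²h) = 1/(4π·6.52²·9.24) = 2.026×10^-4 K/W
ΣR = 2.873×10^-7 + 0.07705 + 0.02095 + 2.026×10^-4 = 0.09820 K/W
Q = ΔT/ΣR = (116 K − 292.7 K)/0.09820 = -1799 W
From the inner boundary to the phenolic foam/fibreglass batt interface, ΣR_partial = 0.07705 K/W.
T_interface = T_in − Q·ΣR_partial = 116 K − (-1799)(0.07705) = 254.6 K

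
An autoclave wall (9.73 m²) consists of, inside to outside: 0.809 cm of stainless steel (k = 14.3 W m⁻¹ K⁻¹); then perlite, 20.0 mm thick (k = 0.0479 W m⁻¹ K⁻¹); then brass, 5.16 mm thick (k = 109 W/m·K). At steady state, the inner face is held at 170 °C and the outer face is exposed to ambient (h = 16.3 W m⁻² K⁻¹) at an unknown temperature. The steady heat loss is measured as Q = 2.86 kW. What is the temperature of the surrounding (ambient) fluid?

Series resistances:
  R_stainless steel = L/(kA) = 0.00809/(14.3·9.73) = 5.814×10^-5 K/W
  R_perlite = L/(kA) = 0.0200/(0.0479·9.73) = 0.04291 K/W
  R_brass = L/(kA) = 0.00516/(109·9.73) = 4.865×10^-6 K/W
  R_conv,out = 1/(hA) = 1/(16.3·9.73) = 0.006305 K/W
ΣR = 0.04928 K/W
ΔT = Q·ΣR = 2860 × 0.04928 = 140.9 K
Heat flows outward, so T_out = T_in − ΔT = 170 − 140.9 = 29.1 °C

T_out = 29.1 °C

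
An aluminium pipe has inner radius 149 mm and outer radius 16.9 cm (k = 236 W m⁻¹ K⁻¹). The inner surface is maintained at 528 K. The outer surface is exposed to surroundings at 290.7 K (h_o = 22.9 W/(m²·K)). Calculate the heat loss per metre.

Q' = 5.76 kW/m

Resistance network (inner→outer):
  R'_aluminium = ln(0.169/0.149)/(2πk) = 0.1260/(2π·236) = 8.494×10^-5 m·K/W
  R'_conv,out = 1/(2πr h) = 1/(2π·0.169·22.9) = 0.04112 m·K/W
ΣR = 8.494×10^-5 + 0.04112 = 0.04120 m·K/W
Q' = ΔT/ΣR = (528 K − 290.7 K)/0.04120 = 5760 W/m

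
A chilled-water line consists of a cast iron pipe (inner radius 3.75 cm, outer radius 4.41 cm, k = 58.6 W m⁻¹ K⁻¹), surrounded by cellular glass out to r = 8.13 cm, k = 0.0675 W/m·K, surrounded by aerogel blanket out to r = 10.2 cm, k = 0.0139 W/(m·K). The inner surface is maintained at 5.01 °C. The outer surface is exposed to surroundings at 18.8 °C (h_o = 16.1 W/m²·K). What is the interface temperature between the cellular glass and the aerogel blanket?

Resistance network (inner→outer):
  R'_cast iron = ln(0.0441/0.0375)/(2πk) = 0.1621/(2π·58.6) = 4.403×10^-4 m·K/W
  R'_cellular glass = ln(0.0813/0.0441)/(2πk) = 0.6117/(2π·0.0675) = 1.442 m·K/W
  R'_aerogel blanket = ln(0.102/0.0813)/(2πk) = 0.2268/(2π·0.0139) = 2.597 m·K/W
  R'_conv,out = 1/(2πr h) = 1/(2π·0.102·16.1) = 0.09692 m·K/W
ΣR = 4.403×10^-4 + 1.442 + 2.597 + 0.09692 = 4.136 m·K/W
Q' = ΔT/ΣR = (5.01 °C − 18.8 °C)/4.136 = -3.334 W/m
From the inner boundary to the cellular glass/aerogel blanket interface, ΣR_partial = 1.442 m·K/W.
T_interface = T_in − Q'·ΣR_partial = 5.01 °C − (-3.334)(1.442) = 9.82 °C

T = 9.82 °C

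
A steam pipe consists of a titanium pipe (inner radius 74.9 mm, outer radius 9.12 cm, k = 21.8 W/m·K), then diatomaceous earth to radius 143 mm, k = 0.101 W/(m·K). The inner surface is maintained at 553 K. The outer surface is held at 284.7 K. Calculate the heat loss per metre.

Series thermal resistances, inner to outer:
  R'_titanium = ln(0.0912/0.0749)/(2πk) = 0.1969/(2π·21.8) = 0.001438 m·K/W
  R'_diatomaceous earth = ln(0.143/0.0912)/(2πk) = 0.4498/(2π·0.101) = 0.7088 m·K/W
ΣR = 0.001438 + 0.7088 = 0.7102 m·K/W
Q' = ΔT/ΣR = (553 K − 284.7 K)/0.7102 = 378 W/m

Q' = 378 W/m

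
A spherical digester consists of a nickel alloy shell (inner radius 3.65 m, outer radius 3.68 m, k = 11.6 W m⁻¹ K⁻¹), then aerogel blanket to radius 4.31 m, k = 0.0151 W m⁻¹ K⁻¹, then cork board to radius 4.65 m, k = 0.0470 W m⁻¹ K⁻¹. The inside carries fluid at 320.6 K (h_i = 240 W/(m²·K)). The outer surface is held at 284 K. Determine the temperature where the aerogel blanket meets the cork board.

T = 288.4 K

Resistance network (inner→outer):
  R_conv,in = 1/(4πr²h) = 1/(4π·3.65²·240) = 2.489×10^-5 K/W
  R_nickel alloy = (1/3.65 − 1/3.68)/(4πk) = 0.002233/(4π·11.6) = 1.532×10^-5 K/W
  R_aerogel blanket = (1/3.68 − 1/4.31)/(4πk) = 0.03972/(4π·0.0151) = 0.2093 K/W
  R_cork board = (1/4.31 − 1/4.65)/(4πk) = 0.01696/(4π·0.0470) = 0.02872 K/W
ΣR = 2.489×10^-5 + 1.532×10^-5 + 0.2093 + 0.02872 = 0.2381 K/W
Q = ΔT/ΣR = (320.6 K − 284 K)/0.2381 = 153.7 W
From the inner boundary to the aerogel blanket/cork board interface, ΣR_partial = 0.2093 K/W.
T_interface = T_in − Q·ΣR_partial = 320.6 K − (153.7)(0.2093) = 288.4 K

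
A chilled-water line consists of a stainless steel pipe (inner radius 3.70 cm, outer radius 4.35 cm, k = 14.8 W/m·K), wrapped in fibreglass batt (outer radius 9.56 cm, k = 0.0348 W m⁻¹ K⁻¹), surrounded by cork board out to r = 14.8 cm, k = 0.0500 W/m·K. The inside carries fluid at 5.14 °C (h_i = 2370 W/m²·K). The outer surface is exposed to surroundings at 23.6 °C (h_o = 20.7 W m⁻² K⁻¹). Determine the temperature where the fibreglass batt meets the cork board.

T = 18.3 °C

Resistance network (inner→outer):
  R'_conv,in = 1/(2πr h) = 1/(2π·0.0370·2370) = 0.001815 m·K/W
  R'_stainless steel = ln(0.0435/0.0370)/(2πk) = 0.1618/(2π·14.8) = 0.001740 m·K/W
  R'_fibreglass batt = ln(0.0956/0.0435)/(2πk) = 0.7874/(2π·0.0348) = 3.601 m·K/W
  R'_cork board = ln(0.148/0.0956)/(2πk) = 0.4370/(2π·0.0500) = 1.391 m·K/W
  R'_conv,out = 1/(2πr h) = 1/(2π·0.148·20.7) = 0.05195 m·K/W
ΣR = 0.001815 + 0.001740 + 3.601 + 1.391 + 0.05195 = 5.048 m·K/W
Q' = ΔT/ΣR = (5.14 °C − 23.6 °C)/5.048 = -3.657 W/m
From the inner boundary to the fibreglass batt/cork board interface, ΣR_partial = 3.605 m·K/W.
T_interface = T_in − Q'·ΣR_partial = 5.14 °C − (-3.657)(3.605) = 18.3 °C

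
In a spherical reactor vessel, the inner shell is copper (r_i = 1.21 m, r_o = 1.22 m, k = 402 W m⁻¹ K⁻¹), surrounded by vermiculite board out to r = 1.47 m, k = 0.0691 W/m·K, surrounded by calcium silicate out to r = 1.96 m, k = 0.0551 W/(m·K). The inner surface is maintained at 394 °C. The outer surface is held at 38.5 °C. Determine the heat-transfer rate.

Series thermal resistances, inner to outer:
  R_copper = (1/1.21 − 1/1.22)/(4πk) = 0.006774/(4π·402) = 1.341×10^-6 K/W
  R_vermiculite board = (1/1.22 − 1/1.47)/(4πk) = 0.1394/(4π·0.0691) = 0.1605 K/W
  R_calcium silicate = (1/1.47 − 1/1.96)/(4πk) = 0.1701/(4π·0.0551) = 0.2456 K/W
ΣR = 1.341×10^-6 + 0.1605 + 0.2456 = 0.4061 K/W
Q = ΔT/ΣR = (394 °C − 38.5 °C)/0.4061 = 875 W

Q = 875 W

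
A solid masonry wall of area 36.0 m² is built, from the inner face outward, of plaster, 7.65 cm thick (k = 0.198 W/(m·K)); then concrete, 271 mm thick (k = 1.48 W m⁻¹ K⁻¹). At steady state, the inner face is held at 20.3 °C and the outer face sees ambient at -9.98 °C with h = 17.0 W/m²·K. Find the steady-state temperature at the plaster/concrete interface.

T = 1.68 °C

Treat each layer as a resistance in series:
  R_plaster = L/(kA) = 0.0765/(0.198·36.0) = 0.01073 K/W
  R_concrete = L/(kA) = 0.271/(1.48·36.0) = 0.005086 K/W
  R_conv,out = 1/(hA) = 1/(17.0·36.0) = 0.001634 K/W
ΣR = 0.01073 + 0.005086 + 0.001634 = 0.01745 K/W
Q = ΔT/ΣR = (20.3 °C − -9.98 °C)/0.01745 = 1735 W
From the inner boundary to the plaster/concrete interface, ΣR_partial = 0.01073 K/W.
T_interface = T_in − Q·ΣR_partial = 20.3 °C − (1735)(0.01073) = 1.68 °C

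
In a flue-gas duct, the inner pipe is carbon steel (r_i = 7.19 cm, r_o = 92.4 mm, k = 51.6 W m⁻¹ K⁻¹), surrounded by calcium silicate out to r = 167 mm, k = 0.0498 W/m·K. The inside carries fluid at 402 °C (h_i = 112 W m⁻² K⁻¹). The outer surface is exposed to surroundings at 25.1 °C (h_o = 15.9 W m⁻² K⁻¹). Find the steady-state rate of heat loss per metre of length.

Treat each layer as a resistance in series:
  R'_conv,in = 1/(2πr h) = 1/(2π·0.0719·112) = 0.01976 m·K/W
  R'_carbon steel = ln(0.0924/0.0719)/(2πk) = 0.2509/(2π·51.6) = 7.737×10^-4 m·K/W
  R'_calcium silicate = ln(0.167/0.0924)/(2πk) = 0.5919/(2π·0.0498) = 1.892 m·K/W
  R'_conv,out = 1/(2πr h) = 1/(2π·0.167·15.9) = 0.05994 m·K/W
ΣR = 0.01976 + 7.737×10^-4 + 1.892 + 0.05994 = 1.972 m·K/W
Q' = ΔT/ΣR = (402 °C − 25.1 °C)/1.972 = 191 W/m

Q' = 191 W/m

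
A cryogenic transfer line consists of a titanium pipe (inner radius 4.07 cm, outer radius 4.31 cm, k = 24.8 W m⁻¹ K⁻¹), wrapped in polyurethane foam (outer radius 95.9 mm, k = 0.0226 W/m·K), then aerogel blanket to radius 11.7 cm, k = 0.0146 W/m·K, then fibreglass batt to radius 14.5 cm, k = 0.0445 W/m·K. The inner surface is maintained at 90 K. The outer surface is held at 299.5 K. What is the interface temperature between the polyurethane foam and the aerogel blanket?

T = 227.7 K

Series thermal resistances, inner to outer:
  R'_titanium = ln(0.0431/0.0407)/(2πk) = 0.05729/(2π·24.8) = 3.677×10^-4 m·K/W
  R'_polyurethane foam = ln(0.0959/0.0431)/(2πk) = 0.7998/(2π·0.0226) = 5.632 m·K/W
  R'_aerogel blanket = ln(0.117/0.0959)/(2πk) = 0.1989/(2π·0.0146) = 2.168 m·K/W
  R'_fibreglass batt = ln(0.145/0.117)/(2πk) = 0.2146/(2π·0.0445) = 0.7674 m·K/W
ΣR = 3.677×10^-4 + 5.632 + 2.168 + 0.7674 = 8.568 m·K/W
Q' = ΔT/ΣR = (90 K − 299.5 K)/8.568 = -24.45 W/m
From the inner boundary to the polyurethane foam/aerogel blanket interface, ΣR_partial = 5.632 m·K/W.
T_interface = T_in − Q'·ΣR_partial = 90 K − (-24.45)(5.632) = 227.7 K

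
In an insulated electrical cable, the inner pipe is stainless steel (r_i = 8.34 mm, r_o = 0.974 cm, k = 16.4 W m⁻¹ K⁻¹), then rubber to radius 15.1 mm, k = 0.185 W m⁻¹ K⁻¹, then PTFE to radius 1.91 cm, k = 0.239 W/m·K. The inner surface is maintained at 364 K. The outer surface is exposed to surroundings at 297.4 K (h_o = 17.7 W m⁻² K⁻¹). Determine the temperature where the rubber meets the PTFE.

T = 338.9 K

Resistance network (inner→outer):
  R'_stainless steel = ln(0.00974/0.00834)/(2πk) = 0.1552/(2π·16.4) = 0.001506 m·K/W
  R'_rubber = ln(0.0151/0.00974)/(2πk) = 0.4385/(2π·0.185) = 0.3772 m·K/W
  R'_PTFE = ln(0.0191/0.0151)/(2πk) = 0.2350/(2π·0.239) = 0.1565 m·K/W
  R'_conv,out = 1/(2πr h) = 1/(2π·0.0191·17.7) = 0.4708 m·K/W
ΣR = 0.001506 + 0.3772 + 0.1565 + 0.4708 = 1.006 m·K/W
Q' = ΔT/ΣR = (364 K − 297.4 K)/1.006 = 66.20 W/m
From the inner boundary to the rubber/PTFE interface, ΣR_partial = 0.3787 m·K/W.
T_interface = T_in − Q'·ΣR_partial = 364 K − (66.20)(0.3787) = 338.9 K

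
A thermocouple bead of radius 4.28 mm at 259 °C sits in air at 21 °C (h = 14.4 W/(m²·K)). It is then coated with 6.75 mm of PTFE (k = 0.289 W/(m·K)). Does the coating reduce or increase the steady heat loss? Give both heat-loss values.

increases: 0.789 → 2.81 W

Critical radius for a sphere: r_cr = 2k/h = 0.0401 m = 4.01 cm.
Outer radius after coating: r₂ = 0.00428 + 0.00675 = 0.01103 m.
Since r₁ < r_cr and r₂ ≤ r_cr, the coating moves toward the maximum at r_cr — heat loss rises.
Bare: R = 1/(4πr₁²h) = 301.7 K/W; Q = 238/301.7 = 0.789 W.
Coated: R = R_cond + R_conv = 84.79 K/W; Q = 238/84.79 = 2.81 W.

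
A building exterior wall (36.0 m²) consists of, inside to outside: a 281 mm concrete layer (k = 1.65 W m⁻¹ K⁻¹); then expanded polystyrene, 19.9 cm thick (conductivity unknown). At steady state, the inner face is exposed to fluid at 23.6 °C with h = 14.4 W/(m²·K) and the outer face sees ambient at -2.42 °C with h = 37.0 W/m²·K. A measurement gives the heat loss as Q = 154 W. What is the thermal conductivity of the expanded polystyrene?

k = 0.0342 W/m·K

ΣR = ΔT/Q = |23.6 − -2.42|/154 = 0.1690 K/W
Known resistances:
  R_conv,in = 1/(hA) = 1/(14.4·36.0) = 0.001929 K/W
  R_concrete = L/(kA) = 0.281/(1.65·36.0) = 0.004731 K/W
  R_conv,out = 1/(hA) = 1/(37.0·36.0) = 7.508×10^-4 K/W
R_expanded polystyrene = ΣR − ΣR_known = 0.1690 − 0.007411 = 0.1616 K/W
L/(kA) = 0.1616 ⇒ k = 0.199/(0.1616·36.0) = 0.0342 W/m·K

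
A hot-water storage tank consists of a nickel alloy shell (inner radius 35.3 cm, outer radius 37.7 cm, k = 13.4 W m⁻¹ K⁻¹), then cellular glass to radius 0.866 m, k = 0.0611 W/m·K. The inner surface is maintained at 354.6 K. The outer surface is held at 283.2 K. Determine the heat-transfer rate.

Resistance network (inner→outer):
  R_nickel alloy = (1/0.353 − 1/0.377)/(4πk) = 0.1803/(4π·13.4) = 0.001071 K/W
  R_cellular glass = (1/0.377 − 1/0.866)/(4πk) = 1.498/(4π·0.0611) = 1.951 K/W
ΣR = 0.001071 + 1.951 = 1.952 K/W
Q = ΔT/ΣR = (354.6 K − 283.2 K)/1.952 = 36.6 W

Q = 36.6 W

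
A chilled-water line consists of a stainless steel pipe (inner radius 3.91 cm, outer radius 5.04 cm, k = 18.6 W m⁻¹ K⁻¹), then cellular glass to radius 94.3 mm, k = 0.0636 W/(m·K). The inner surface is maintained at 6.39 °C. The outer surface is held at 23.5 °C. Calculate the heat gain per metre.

Treat each layer as a resistance in series:
  R'_stainless steel = ln(0.0504/0.0391)/(2πk) = 0.2539/(2π·18.6) = 0.002172 m·K/W
  R'_cellular glass = ln(0.0943/0.0504)/(2πk) = 0.6265/(2π·0.0636) = 1.568 m·K/W
ΣR = 0.002172 + 1.568 = 1.570 m·K/W
Q' = ΔT/ΣR = (6.39 °C − 23.5 °C)/1.570 = -10.9 W/m
(Negative Q' ⇒ heat flows inward; heat gain = 10.9 W/m.)

Q' = 10.9 W/m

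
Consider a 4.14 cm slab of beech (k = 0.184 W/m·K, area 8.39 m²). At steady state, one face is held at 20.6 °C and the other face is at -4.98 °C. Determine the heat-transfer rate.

Q = 954 W

Q = kA·ΔT/L = 0.184 × 8.39 × |20.6 °C − -4.98 °C| / 0.0414 = 954 W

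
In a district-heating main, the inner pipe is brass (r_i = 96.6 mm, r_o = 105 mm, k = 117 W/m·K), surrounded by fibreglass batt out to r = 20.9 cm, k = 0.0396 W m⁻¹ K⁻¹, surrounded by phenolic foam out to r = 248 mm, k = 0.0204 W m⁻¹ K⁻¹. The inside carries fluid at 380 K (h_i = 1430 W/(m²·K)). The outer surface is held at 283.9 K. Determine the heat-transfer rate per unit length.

Q' = 23.4 W/m

Resistance network (inner→outer):
  R'_conv,in = 1/(2πr h) = 1/(2π·0.0966·1430) = 0.001152 m·K/W
  R'_brass = ln(0.105/0.0966)/(2πk) = 0.08338/(2π·117) = 1.134×10^-4 m·K/W
  R'_fibreglass batt = ln(0.209/0.105)/(2πk) = 0.6884/(2π·0.0396) = 2.767 m·K/W
  R'_phenolic foam = ln(0.248/0.209)/(2πk) = 0.1711/(2π·0.0204) = 1.335 m·K/W
ΣR = 0.001152 + 1.134×10^-4 + 2.767 + 1.335 = 4.103 m·K/W
Q' = ΔT/ΣR = (380 K − 283.9 K)/4.103 = 23.4 W/m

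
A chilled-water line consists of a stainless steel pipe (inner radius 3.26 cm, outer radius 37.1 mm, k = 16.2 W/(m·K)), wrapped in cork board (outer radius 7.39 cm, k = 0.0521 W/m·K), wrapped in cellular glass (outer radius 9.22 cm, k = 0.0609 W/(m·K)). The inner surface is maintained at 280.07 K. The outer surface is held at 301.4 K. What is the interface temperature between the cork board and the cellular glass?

Series thermal resistances, inner to outer:
  R'_stainless steel = ln(0.0371/0.0326)/(2πk) = 0.1293/(2π·16.2) = 0.001270 m·K/W
  R'_cork board = ln(0.0739/0.0371)/(2πk) = 0.6891/(2π·0.0521) = 2.105 m·K/W
  R'_cellular glass = ln(0.0922/0.0739)/(2πk) = 0.2212/(2π·0.0609) = 0.5782 m·K/W
ΣR = 0.001270 + 2.105 + 0.5782 = 2.684 m·K/W
Q' = ΔT/ΣR = (280.07 K − 301.4 K)/2.684 = -7.947 W/m
From the inner boundary to the cork board/cellular glass interface, ΣR_partial = 2.106 m·K/W.
T_interface = T_in − Q'·ΣR_partial = 280.07 K − (-7.947)(2.106) = 296.8 K

T = 296.8 K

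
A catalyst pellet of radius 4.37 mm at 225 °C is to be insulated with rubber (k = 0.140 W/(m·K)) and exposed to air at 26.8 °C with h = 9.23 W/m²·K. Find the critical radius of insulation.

For a sphere, r_cr = 2k_ins/h = 2·0.140/9.23 = 0.0303 m = 3.03 cm

r_cr = 3.03 cm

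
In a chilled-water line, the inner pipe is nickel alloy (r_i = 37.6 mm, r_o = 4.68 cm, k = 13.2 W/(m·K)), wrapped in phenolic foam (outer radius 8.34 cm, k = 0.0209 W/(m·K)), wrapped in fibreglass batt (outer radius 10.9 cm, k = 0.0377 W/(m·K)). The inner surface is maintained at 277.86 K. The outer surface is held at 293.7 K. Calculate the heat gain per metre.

Treat each layer as a resistance in series:
  R'_nickel alloy = ln(0.0468/0.0376)/(2πk) = 0.2189/(2π·13.2) = 0.002639 m·K/W
  R'_phenolic foam = ln(0.0834/0.0468)/(2πk) = 0.5778/(2π·0.0209) = 4.400 m·K/W
  R'_fibreglass batt = ln(0.109/0.0834)/(2πk) = 0.2677/(2π·0.0377) = 1.130 m·K/W
ΣR = 0.002639 + 4.400 + 1.130 = 5.533 m·K/W
Q' = ΔT/ΣR = (277.86 K − 293.7 K)/5.533 = -2.86 W/m
(Negative Q' ⇒ heat flows inward; heat gain = 2.86 W/m.)

Q' = 2.86 W/m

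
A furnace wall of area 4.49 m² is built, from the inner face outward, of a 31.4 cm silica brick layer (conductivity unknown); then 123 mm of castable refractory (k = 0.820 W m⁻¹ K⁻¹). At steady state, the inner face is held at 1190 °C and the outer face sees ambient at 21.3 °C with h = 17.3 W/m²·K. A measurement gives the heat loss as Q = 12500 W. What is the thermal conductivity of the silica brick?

ΣR = ΔT/Q = |1190 − 21.3|/12500 = 0.09350 K/W
Known resistances:
  R_castable refractory = L/(kA) = 0.123/(0.820·4.49) = 0.03341 K/W
  R_conv,out = 1/(hA) = 1/(17.3·4.49) = 0.01287 K/W
R_silica brick = ΣR − ΣR_known = 0.09350 − 0.04628 = 0.04722 K/W
L/(kA) = 0.04722 ⇒ k = 0.314/(0.04722·4.49) = 1.48 W/m·K

k = 1.48 W/m·K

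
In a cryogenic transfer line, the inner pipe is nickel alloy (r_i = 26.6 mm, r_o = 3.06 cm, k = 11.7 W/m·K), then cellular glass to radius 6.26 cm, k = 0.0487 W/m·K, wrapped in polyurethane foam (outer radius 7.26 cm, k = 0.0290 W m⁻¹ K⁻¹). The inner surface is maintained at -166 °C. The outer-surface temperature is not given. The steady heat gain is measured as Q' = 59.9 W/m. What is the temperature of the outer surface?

Sum the resistances:
  R'_nickel alloy = ln(0.0306/0.0266)/(2πk) = 0.1401/(2π·11.7) = 0.001906 m·K/W
  R'_cellular glass = ln(0.0626/0.0306)/(2πk) = 0.7158/(2π·0.0487) = 2.339 m·K/W
  R'_polyurethane foam = ln(0.0726/0.0626)/(2πk) = 0.1482/(2π·0.0290) = 0.8133 m·K/W
ΣR = 3.154 m·K/W
ΔT = Q'·ΣR = 59.9 × 3.154 = 188.9 K
Heat flows inward, so T_out = T_in + ΔT = -166 + 188.9 = 22.9 °C

T_out = 22.9 °C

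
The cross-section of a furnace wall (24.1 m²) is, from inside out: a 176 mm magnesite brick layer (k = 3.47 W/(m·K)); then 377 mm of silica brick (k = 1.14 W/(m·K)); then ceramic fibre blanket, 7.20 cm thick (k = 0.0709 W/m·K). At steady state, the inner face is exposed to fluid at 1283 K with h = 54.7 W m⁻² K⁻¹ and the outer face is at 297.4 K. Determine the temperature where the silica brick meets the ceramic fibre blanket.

T = 1005 K

Resistance network (inner→outer):
  R_conv,in = 1/(hA) = 1/(54.7·24.1) = 7.586×10^-4 K/W
  R_magnesite brick = L/(kA) = 0.176/(3.47·24.1) = 0.002105 K/W
  R_silica brick = L/(kA) = 0.377/(1.14·24.1) = 0.01372 K/W
  R_ceramic fibre blanket = L/(kA) = 0.0720/(0.0709·24.1) = 0.04214 K/W
ΣR = 7.586×10^-4 + 0.002105 + 0.01372 + 0.04214 = 0.05872 K/W
Q = ΔT/ΣR = (1283 K − 297.4 K)/0.05872 = 16780 W
From the inner boundary to the silica brick/ceramic fibre blanket interface, ΣR_partial = 0.01658 K/W.
T_interface = T_in − Q·ΣR_partial = 1283 K − (16780)(0.01658) = 1005 K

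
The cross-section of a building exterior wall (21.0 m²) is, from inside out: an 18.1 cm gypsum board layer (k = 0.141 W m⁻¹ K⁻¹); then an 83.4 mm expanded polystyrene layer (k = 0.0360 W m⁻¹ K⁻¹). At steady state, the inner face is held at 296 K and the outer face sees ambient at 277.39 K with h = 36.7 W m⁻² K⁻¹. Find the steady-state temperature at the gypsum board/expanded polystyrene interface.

Treat each layer as a resistance in series:
  R_gypsum board = L/(kA) = 0.181/(0.141·21.0) = 0.06113 K/W
  R_expanded polystyrene = L/(kA) = 0.0834/(0.0360·21.0) = 0.1103 K/W
  R_conv,out = 1/(hA) = 1/(36.7·21.0) = 0.001298 K/W
ΣR = 0.06113 + 0.1103 + 0.001298 = 0.1727 K/W
Q = ΔT/ΣR = (296 K − 277.39 K)/0.1727 = 107.8 W
From the inner boundary to the gypsum board/expanded polystyrene interface, ΣR_partial = 0.06113 K/W.
T_interface = T_in − Q·ΣR_partial = 296 K − (107.8)(0.06113) = 289.4 K

T = 289.4 K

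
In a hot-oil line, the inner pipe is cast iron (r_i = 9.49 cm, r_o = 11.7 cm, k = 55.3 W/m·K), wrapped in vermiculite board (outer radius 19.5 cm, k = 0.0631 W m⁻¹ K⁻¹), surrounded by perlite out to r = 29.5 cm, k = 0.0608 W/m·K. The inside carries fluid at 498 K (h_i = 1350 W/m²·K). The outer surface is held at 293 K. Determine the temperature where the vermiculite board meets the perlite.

T = 387 K

Treat each layer as a resistance in series:
  R'_conv,in = 1/(2πr h) = 1/(2π·0.0949·1350) = 0.001242 m·K/W
  R'_cast iron = ln(0.117/0.0949)/(2πk) = 0.2094/(2π·55.3) = 6.025×10^-4 m·K/W
  R'_vermiculite board = ln(0.195/0.117)/(2πk) = 0.5108/(2π·0.0631) = 1.288 m·K/W
  R'_perlite = ln(0.295/0.195)/(2πk) = 0.4140/(2π·0.0608) = 1.084 m·K/W
ΣR = 0.001242 + 6.025×10^-4 + 1.288 + 1.084 = 2.374 m·K/W
Q' = ΔT/ΣR = (498 K − 293 K)/2.374 = 86.35 W/m
From the inner boundary to the vermiculite board/perlite interface, ΣR_partial = 1.290 m·K/W.
T_interface = T_in − Q'·ΣR_partial = 498 K − (86.35)(1.290) = 387 K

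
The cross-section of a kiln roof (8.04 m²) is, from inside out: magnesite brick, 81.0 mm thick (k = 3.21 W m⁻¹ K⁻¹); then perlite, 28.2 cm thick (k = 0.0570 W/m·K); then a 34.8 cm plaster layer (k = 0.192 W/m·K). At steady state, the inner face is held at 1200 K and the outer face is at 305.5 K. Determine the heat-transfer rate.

Q = 1060 W

Treat each layer as a resistance in series:
  R_magnesite brick = L/(kA) = 0.0810/(3.21·8.04) = 0.003139 K/W
  R_perlite = L/(kA) = 0.282/(0.0570·8.04) = 0.6153 K/W
  R_plaster = L/(kA) = 0.348/(0.192·8.04) = 0.2254 K/W
ΣR = 0.003139 + 0.6153 + 0.2254 = 0.8438 K/W
Q = ΔT/ΣR = (1200 K − 305.5 K)/0.8438 = 1060 W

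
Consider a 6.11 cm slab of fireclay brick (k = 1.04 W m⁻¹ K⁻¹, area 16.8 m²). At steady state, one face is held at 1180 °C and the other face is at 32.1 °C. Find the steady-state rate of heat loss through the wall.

Q = kA·ΔT/L = 1.04 × 16.8 × |1180 °C − 32.1 °C| / 0.0611 = 3.28×10^5 W

Q = 328 kW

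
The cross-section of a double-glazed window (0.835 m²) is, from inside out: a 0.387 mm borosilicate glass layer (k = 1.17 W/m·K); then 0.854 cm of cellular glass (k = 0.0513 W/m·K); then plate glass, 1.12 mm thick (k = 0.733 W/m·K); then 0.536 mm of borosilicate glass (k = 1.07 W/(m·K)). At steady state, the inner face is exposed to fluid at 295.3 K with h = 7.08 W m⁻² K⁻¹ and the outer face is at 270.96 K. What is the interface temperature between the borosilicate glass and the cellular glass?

T = 284.2 K

Resistance network (inner→outer):
  R_conv,in = 1/(hA) = 1/(7.08·0.835) = 0.1692 K/W
  R_borosilicate glass = L/(kA) = 3.87×10^-4/(1.17·0.835) = 3.961×10^-4 K/W
  R_cellular glass = L/(kA) = 0.00854/(0.0513·0.835) = 0.1994 K/W
  R_plate glass = L/(kA) = 0.00112/(0.733·0.835) = 0.001830 K/W
  R_borosilicate glass = L/(kA) = 5.36×10^-4/(1.07·0.835) = 5.999×10^-4 K/W
ΣR = 0.1692 + 3.961×10^-4 + 0.1994 + 0.001830 + 5.999×10^-4 = 0.3714 K/W
Q = ΔT/ΣR = (295.3 K − 270.96 K)/0.3714 = 65.54 W
From the inner boundary to the borosilicate glass/cellular glass interface, ΣR_partial = 0.1696 K/W.
T_interface = T_in − Q·ΣR_partial = 295.3 K − (65.54)(0.1696) = 284.2 K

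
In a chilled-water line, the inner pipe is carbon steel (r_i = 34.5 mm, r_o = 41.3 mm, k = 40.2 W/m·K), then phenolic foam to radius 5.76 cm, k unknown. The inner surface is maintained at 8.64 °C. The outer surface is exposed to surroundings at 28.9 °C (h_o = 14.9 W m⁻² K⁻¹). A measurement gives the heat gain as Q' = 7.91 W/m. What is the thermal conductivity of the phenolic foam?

k = 0.0223 W/m·K

ΣR = ΔT/Q' = |8.64 − 28.9|/7.91 = 2.561 m·K/W
Known resistances:
  R'_carbon steel = ln(0.0413/0.0345)/(2πk) = 0.1799/(2π·40.2) = 7.123×10^-4 m·K/W
  R'_conv,out = 1/(2πr h) = 1/(2π·0.0576·14.9) = 0.1854 m·K/W
R_phenolic foam = ΣR − ΣR_known = 2.561 − 0.1861 = 2.375 m·K/W
ln(r₂/r₁)/(2πk) = 2.375 ⇒ k = 0.3327/(2π·2.375) = 0.0223 W/m·K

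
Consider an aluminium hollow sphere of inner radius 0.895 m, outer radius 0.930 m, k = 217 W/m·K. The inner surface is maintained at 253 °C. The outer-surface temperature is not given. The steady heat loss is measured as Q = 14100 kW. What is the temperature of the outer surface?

T_out = 35.6 °C

Series resistances:
  R_aluminium = (1/0.895 − 1/0.930)/(4πk) = 0.04205/(4π·217) = 1.542×10^-5 K/W
ΣR = 1.542×10^-5 K/W
ΔT = Q·ΣR = 1.41×10^7 × 1.542×10^-5 = 217.4 K
Heat flows outward, so T_out = T_in − ΔT = 253 − 217.4 = 35.6 °C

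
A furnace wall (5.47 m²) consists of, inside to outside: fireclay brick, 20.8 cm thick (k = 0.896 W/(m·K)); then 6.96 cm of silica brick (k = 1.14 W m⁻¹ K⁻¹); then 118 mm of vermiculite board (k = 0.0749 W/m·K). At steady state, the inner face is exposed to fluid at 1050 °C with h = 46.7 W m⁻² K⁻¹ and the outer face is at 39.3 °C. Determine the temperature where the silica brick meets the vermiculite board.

T = 882 °C

Series thermal resistances, inner to outer:
  R_conv,in = 1/(hA) = 1/(46.7·5.47) = 0.003915 K/W
  R_fireclay brick = L/(kA) = 0.208/(0.896·5.47) = 0.04244 K/W
  R_silica brick = L/(kA) = 0.0696/(1.14·5.47) = 0.01116 K/W
  R_vermiculite board = L/(kA) = 0.118/(0.0749·5.47) = 0.2880 K/W
ΣR = 0.003915 + 0.04244 + 0.01116 + 0.2880 = 0.3455 K/W
Q = ΔT/ΣR = (1050 °C − 39.3 °C)/0.3455 = 2925 W
From the inner boundary to the silica brick/vermiculite board interface, ΣR_partial = 0.05751 K/W.
T_interface = T_in − Q·ΣR_partial = 1050 °C − (2925)(0.05751) = 882 °C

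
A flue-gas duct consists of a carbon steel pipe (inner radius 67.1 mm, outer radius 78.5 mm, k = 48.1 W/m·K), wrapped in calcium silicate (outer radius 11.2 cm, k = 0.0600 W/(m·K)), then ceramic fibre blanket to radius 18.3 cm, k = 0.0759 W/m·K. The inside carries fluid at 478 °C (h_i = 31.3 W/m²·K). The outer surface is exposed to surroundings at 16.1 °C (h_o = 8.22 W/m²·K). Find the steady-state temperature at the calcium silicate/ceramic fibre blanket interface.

Treat each layer as a resistance in series:
  R'_conv,in = 1/(2πr h) = 1/(2π·0.0671·31.3) = 0.07578 m·K/W
  R'_carbon steel = ln(0.0785/0.0671)/(2πk) = 0.1569/(2π·48.1) = 5.192×10^-4 m·K/W
  R'_calcium silicate = ln(0.112/0.0785)/(2πk) = 0.3554/(2π·0.0600) = 0.9427 m·K/W
  R'_ceramic fibre blanket = ln(0.183/0.112)/(2πk) = 0.4910/(2π·0.0759) = 1.030 m·K/W
  R'_conv,out = 1/(2πr h) = 1/(2π·0.183·8.22) = 0.1058 m·K/W
ΣR = 0.07578 + 5.192×10^-4 + 0.9427 + 1.030 + 0.1058 = 2.155 m·K/W
Q' = ΔT/ΣR = (478 °C − 16.1 °C)/2.155 = 214.3 W/m
From the inner boundary to the calcium silicate/ceramic fibre blanket interface, ΣR_partial = 1.019 m·K/W.
T_interface = T_in − Q'·ΣR_partial = 478 °C − (214.3)(1.019) = 260 °C

T = 260 °C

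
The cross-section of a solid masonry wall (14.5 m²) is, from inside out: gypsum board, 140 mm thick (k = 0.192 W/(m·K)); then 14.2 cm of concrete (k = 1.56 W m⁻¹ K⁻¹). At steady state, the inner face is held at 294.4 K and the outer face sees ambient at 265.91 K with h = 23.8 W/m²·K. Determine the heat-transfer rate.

Q = 479 W

Treat each layer as a resistance in series:
  R_gypsum board = L/(kA) = 0.140/(0.192·14.5) = 0.05029 K/W
  R_concrete = L/(kA) = 0.142/(1.56·14.5) = 0.006278 K/W
  R_conv,out = 1/(hA) = 1/(23.8·14.5) = 0.002898 K/W
ΣR = 0.05029 + 0.006278 + 0.002898 = 0.05947 K/W
Q = ΔT/ΣR = (294.4 K − 265.91 K)/0.05947 = 479 W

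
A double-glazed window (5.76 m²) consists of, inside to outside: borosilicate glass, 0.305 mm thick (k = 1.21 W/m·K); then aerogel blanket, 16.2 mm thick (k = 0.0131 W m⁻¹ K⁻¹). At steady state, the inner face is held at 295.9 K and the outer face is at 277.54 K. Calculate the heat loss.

Resistance network (inner→outer):
  R_borosilicate glass = L/(kA) = 3.05×10^-4/(1.21·5.76) = 4.376×10^-5 K/W
  R_aerogel blanket = L/(kA) = 0.0162/(0.0131·5.76) = 0.2147 K/W
ΣR = 4.376×10^-5 + 0.2147 = 0.2147 K/W
Q = ΔT/ΣR = (295.9 K − 277.54 K)/0.2147 = 85.5 W

Q = 85.5 W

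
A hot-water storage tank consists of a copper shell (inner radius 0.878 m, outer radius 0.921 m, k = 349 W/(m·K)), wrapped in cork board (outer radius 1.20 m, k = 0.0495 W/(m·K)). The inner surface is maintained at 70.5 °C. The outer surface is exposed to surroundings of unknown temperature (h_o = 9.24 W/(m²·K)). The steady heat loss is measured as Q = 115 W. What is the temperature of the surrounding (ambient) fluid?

T_out = 23.1 °C

Series resistances:
  R_copper = (1/0.878 − 1/0.921)/(4πk) = 0.05318/(4π·349) = 1.212×10^-5 K/W
  R_cork board = (1/0.921 − 1/1.20)/(4πk) = 0.2524/(4π·0.0495) = 0.4058 K/W
  R_conv,out = 1/(4πr²h) = 1/(4π·1.20²·9.24) = 0.005981 K/W
ΣR = 0.4118 K/W
ΔT = Q·ΣR = 115 × 0.4118 = 47.36 K
Heat flows outward, so T_out = T_in − ΔT = 70.5 − 47.36 = 23.1 °C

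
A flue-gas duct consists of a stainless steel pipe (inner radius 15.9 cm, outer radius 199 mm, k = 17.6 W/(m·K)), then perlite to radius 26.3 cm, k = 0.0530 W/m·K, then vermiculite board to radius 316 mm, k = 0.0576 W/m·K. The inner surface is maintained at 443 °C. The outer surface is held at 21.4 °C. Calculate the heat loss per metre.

Resistance network (inner→outer):
  R'_stainless steel = ln(0.199/0.159)/(2πk) = 0.2244/(2π·17.6) = 0.002029 m·K/W
  R'_perlite = ln(0.263/0.199)/(2πk) = 0.2788/(2π·0.0530) = 0.8374 m·K/W
  R'_vermiculite board = ln(0.316/0.263)/(2πk) = 0.1836/(2π·0.0576) = 0.5073 m·K/W
ΣR = 0.002029 + 0.8374 + 0.5073 = 1.347 m·K/W
Q' = ΔT/ΣR = (443 °C − 21.4 °C)/1.347 = 313 W/m

Q' = 313 W/m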